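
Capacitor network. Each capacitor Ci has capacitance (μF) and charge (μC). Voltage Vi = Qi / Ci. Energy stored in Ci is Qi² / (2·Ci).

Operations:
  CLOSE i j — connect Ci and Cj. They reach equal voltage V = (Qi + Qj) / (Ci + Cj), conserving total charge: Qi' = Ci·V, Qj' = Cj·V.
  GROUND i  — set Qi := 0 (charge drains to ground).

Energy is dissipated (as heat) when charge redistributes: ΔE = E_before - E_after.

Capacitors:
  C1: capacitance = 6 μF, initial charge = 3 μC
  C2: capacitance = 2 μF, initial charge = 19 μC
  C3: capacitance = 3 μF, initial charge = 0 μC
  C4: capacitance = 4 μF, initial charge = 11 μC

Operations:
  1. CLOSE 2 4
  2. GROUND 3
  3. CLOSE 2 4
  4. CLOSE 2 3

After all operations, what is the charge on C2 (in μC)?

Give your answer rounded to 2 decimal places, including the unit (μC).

Answer: 4.00 μC

Derivation:
Initial: C1(6μF, Q=3μC, V=0.50V), C2(2μF, Q=19μC, V=9.50V), C3(3μF, Q=0μC, V=0.00V), C4(4μF, Q=11μC, V=2.75V)
Op 1: CLOSE 2-4: Q_total=30.00, C_total=6.00, V=5.00; Q2=10.00, Q4=20.00; dissipated=30.375
Op 2: GROUND 3: Q3=0; energy lost=0.000
Op 3: CLOSE 2-4: Q_total=30.00, C_total=6.00, V=5.00; Q2=10.00, Q4=20.00; dissipated=0.000
Op 4: CLOSE 2-3: Q_total=10.00, C_total=5.00, V=2.00; Q2=4.00, Q3=6.00; dissipated=15.000
Final charges: Q1=3.00, Q2=4.00, Q3=6.00, Q4=20.00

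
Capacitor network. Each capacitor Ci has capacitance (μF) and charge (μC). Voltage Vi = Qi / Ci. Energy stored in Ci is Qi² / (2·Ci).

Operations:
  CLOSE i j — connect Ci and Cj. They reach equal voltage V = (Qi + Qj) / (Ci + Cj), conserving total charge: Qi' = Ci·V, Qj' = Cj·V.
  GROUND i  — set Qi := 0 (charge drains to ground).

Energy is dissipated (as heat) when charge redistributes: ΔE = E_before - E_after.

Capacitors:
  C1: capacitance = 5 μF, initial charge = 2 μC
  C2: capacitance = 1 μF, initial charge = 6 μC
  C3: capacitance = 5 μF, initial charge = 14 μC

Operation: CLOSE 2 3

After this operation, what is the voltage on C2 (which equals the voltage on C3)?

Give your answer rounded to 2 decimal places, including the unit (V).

Answer: 3.33 V

Derivation:
Initial: C1(5μF, Q=2μC, V=0.40V), C2(1μF, Q=6μC, V=6.00V), C3(5μF, Q=14μC, V=2.80V)
Op 1: CLOSE 2-3: Q_total=20.00, C_total=6.00, V=3.33; Q2=3.33, Q3=16.67; dissipated=4.267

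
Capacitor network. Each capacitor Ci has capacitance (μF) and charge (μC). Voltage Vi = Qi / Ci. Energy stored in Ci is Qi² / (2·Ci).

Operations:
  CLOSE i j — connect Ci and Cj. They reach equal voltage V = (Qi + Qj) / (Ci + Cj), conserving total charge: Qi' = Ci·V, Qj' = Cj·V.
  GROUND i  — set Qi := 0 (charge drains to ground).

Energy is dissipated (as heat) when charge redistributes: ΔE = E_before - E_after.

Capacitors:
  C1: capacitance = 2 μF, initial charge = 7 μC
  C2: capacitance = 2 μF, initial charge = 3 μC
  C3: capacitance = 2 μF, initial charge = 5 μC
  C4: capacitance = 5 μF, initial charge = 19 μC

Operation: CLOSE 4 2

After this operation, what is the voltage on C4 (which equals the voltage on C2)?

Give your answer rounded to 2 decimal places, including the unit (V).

Answer: 3.14 V

Derivation:
Initial: C1(2μF, Q=7μC, V=3.50V), C2(2μF, Q=3μC, V=1.50V), C3(2μF, Q=5μC, V=2.50V), C4(5μF, Q=19μC, V=3.80V)
Op 1: CLOSE 4-2: Q_total=22.00, C_total=7.00, V=3.14; Q4=15.71, Q2=6.29; dissipated=3.779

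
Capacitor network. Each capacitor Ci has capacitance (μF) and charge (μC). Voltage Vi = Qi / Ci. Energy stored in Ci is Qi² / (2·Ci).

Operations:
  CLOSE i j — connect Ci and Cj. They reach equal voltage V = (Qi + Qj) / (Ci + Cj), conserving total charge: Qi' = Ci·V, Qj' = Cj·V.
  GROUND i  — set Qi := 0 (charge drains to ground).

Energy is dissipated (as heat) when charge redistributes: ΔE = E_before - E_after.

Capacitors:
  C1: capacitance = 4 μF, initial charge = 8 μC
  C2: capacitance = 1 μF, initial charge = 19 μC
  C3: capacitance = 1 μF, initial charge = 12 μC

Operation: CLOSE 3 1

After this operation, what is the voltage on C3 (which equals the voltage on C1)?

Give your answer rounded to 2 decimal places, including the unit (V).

Answer: 4.00 V

Derivation:
Initial: C1(4μF, Q=8μC, V=2.00V), C2(1μF, Q=19μC, V=19.00V), C3(1μF, Q=12μC, V=12.00V)
Op 1: CLOSE 3-1: Q_total=20.00, C_total=5.00, V=4.00; Q3=4.00, Q1=16.00; dissipated=40.000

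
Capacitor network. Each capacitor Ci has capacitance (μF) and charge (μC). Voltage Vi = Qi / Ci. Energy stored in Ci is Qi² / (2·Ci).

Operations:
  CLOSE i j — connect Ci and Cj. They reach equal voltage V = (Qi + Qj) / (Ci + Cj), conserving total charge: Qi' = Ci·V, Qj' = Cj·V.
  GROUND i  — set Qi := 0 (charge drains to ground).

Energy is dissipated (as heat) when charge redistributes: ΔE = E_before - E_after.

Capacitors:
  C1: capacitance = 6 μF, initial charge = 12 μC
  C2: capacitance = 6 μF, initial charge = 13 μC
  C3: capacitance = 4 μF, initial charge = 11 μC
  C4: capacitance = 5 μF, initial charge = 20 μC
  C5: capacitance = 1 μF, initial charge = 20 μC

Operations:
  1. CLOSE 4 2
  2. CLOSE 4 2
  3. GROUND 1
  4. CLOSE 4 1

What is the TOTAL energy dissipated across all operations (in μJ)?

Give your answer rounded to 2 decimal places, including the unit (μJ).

Answer: 28.86 μJ

Derivation:
Initial: C1(6μF, Q=12μC, V=2.00V), C2(6μF, Q=13μC, V=2.17V), C3(4μF, Q=11μC, V=2.75V), C4(5μF, Q=20μC, V=4.00V), C5(1μF, Q=20μC, V=20.00V)
Op 1: CLOSE 4-2: Q_total=33.00, C_total=11.00, V=3.00; Q4=15.00, Q2=18.00; dissipated=4.583
Op 2: CLOSE 4-2: Q_total=33.00, C_total=11.00, V=3.00; Q4=15.00, Q2=18.00; dissipated=0.000
Op 3: GROUND 1: Q1=0; energy lost=12.000
Op 4: CLOSE 4-1: Q_total=15.00, C_total=11.00, V=1.36; Q4=6.82, Q1=8.18; dissipated=12.273
Total dissipated: 28.856 μJ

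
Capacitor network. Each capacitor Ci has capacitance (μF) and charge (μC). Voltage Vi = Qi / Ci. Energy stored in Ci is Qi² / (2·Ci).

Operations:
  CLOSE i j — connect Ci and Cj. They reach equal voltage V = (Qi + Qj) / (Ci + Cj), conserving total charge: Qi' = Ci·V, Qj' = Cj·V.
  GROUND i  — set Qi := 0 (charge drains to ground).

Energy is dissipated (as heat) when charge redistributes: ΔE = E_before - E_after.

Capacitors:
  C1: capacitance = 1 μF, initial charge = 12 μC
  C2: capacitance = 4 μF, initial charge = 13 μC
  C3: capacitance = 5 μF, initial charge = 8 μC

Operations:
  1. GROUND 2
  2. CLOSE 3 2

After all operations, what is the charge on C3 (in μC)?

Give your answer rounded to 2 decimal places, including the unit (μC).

Answer: 4.44 μC

Derivation:
Initial: C1(1μF, Q=12μC, V=12.00V), C2(4μF, Q=13μC, V=3.25V), C3(5μF, Q=8μC, V=1.60V)
Op 1: GROUND 2: Q2=0; energy lost=21.125
Op 2: CLOSE 3-2: Q_total=8.00, C_total=9.00, V=0.89; Q3=4.44, Q2=3.56; dissipated=2.844
Final charges: Q1=12.00, Q2=3.56, Q3=4.44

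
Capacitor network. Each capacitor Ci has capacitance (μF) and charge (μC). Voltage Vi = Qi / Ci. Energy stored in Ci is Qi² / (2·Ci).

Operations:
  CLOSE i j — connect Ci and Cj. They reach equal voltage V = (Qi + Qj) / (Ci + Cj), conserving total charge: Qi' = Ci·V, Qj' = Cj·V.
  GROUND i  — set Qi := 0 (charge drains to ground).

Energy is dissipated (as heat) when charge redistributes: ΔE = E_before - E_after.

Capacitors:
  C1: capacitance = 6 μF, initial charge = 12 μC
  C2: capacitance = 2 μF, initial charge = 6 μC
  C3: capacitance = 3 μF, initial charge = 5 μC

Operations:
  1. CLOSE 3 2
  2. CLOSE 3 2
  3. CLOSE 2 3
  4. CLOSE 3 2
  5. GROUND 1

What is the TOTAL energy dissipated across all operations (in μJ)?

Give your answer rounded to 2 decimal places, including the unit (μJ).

Answer: 13.07 μJ

Derivation:
Initial: C1(6μF, Q=12μC, V=2.00V), C2(2μF, Q=6μC, V=3.00V), C3(3μF, Q=5μC, V=1.67V)
Op 1: CLOSE 3-2: Q_total=11.00, C_total=5.00, V=2.20; Q3=6.60, Q2=4.40; dissipated=1.067
Op 2: CLOSE 3-2: Q_total=11.00, C_total=5.00, V=2.20; Q3=6.60, Q2=4.40; dissipated=0.000
Op 3: CLOSE 2-3: Q_total=11.00, C_total=5.00, V=2.20; Q2=4.40, Q3=6.60; dissipated=0.000
Op 4: CLOSE 3-2: Q_total=11.00, C_total=5.00, V=2.20; Q3=6.60, Q2=4.40; dissipated=0.000
Op 5: GROUND 1: Q1=0; energy lost=12.000
Total dissipated: 13.067 μJ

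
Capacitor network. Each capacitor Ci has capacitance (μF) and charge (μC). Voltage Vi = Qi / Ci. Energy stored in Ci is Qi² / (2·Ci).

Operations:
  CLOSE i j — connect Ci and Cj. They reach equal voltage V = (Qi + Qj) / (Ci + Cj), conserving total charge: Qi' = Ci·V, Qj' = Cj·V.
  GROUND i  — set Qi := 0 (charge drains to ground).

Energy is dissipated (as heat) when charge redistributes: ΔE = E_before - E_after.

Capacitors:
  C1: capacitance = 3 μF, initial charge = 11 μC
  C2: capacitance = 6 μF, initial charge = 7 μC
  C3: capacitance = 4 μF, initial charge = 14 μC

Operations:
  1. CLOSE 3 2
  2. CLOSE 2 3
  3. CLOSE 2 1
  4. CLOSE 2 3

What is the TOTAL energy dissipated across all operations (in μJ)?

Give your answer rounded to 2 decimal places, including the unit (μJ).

Initial: C1(3μF, Q=11μC, V=3.67V), C2(6μF, Q=7μC, V=1.17V), C3(4μF, Q=14μC, V=3.50V)
Op 1: CLOSE 3-2: Q_total=21.00, C_total=10.00, V=2.10; Q3=8.40, Q2=12.60; dissipated=6.533
Op 2: CLOSE 2-3: Q_total=21.00, C_total=10.00, V=2.10; Q2=12.60, Q3=8.40; dissipated=0.000
Op 3: CLOSE 2-1: Q_total=23.60, C_total=9.00, V=2.62; Q2=15.73, Q1=7.87; dissipated=2.454
Op 4: CLOSE 2-3: Q_total=24.13, C_total=10.00, V=2.41; Q2=14.48, Q3=9.65; dissipated=0.327
Total dissipated: 9.315 μJ

Answer: 9.32 μJ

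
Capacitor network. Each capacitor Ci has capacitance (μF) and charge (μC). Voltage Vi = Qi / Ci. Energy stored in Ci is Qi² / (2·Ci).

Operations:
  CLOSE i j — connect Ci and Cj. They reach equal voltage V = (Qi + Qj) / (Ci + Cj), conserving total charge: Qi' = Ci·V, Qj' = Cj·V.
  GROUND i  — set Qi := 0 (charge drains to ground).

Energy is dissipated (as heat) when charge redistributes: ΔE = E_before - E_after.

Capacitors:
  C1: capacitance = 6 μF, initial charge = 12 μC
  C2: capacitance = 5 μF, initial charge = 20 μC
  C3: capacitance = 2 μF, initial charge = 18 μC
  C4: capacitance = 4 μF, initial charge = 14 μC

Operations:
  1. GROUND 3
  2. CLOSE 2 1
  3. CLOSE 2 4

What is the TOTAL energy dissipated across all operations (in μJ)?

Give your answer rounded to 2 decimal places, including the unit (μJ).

Initial: C1(6μF, Q=12μC, V=2.00V), C2(5μF, Q=20μC, V=4.00V), C3(2μF, Q=18μC, V=9.00V), C4(4μF, Q=14μC, V=3.50V)
Op 1: GROUND 3: Q3=0; energy lost=81.000
Op 2: CLOSE 2-1: Q_total=32.00, C_total=11.00, V=2.91; Q2=14.55, Q1=17.45; dissipated=5.455
Op 3: CLOSE 2-4: Q_total=28.55, C_total=9.00, V=3.17; Q2=15.86, Q4=12.69; dissipated=0.388
Total dissipated: 86.843 μJ

Answer: 86.84 μJ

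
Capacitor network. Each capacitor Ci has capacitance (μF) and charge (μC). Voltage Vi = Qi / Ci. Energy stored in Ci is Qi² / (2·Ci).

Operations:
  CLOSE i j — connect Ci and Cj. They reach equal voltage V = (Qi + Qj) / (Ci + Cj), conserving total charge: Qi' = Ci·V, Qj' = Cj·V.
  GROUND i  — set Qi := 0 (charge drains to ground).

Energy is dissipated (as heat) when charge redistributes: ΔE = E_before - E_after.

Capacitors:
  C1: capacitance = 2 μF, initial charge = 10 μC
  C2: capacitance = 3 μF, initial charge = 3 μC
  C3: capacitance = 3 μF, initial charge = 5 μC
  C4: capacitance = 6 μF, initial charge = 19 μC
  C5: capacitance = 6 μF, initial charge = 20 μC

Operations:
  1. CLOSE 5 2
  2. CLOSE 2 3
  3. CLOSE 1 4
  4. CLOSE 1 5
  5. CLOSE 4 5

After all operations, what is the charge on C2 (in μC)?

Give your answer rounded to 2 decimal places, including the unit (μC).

Initial: C1(2μF, Q=10μC, V=5.00V), C2(3μF, Q=3μC, V=1.00V), C3(3μF, Q=5μC, V=1.67V), C4(6μF, Q=19μC, V=3.17V), C5(6μF, Q=20μC, V=3.33V)
Op 1: CLOSE 5-2: Q_total=23.00, C_total=9.00, V=2.56; Q5=15.33, Q2=7.67; dissipated=5.444
Op 2: CLOSE 2-3: Q_total=12.67, C_total=6.00, V=2.11; Q2=6.33, Q3=6.33; dissipated=0.593
Op 3: CLOSE 1-4: Q_total=29.00, C_total=8.00, V=3.62; Q1=7.25, Q4=21.75; dissipated=2.521
Op 4: CLOSE 1-5: Q_total=22.58, C_total=8.00, V=2.82; Q1=5.65, Q5=16.94; dissipated=0.858
Op 5: CLOSE 4-5: Q_total=38.69, C_total=12.00, V=3.22; Q4=19.34, Q5=19.34; dissipated=0.965
Final charges: Q1=5.65, Q2=6.33, Q3=6.33, Q4=19.34, Q5=19.34

Answer: 6.33 μC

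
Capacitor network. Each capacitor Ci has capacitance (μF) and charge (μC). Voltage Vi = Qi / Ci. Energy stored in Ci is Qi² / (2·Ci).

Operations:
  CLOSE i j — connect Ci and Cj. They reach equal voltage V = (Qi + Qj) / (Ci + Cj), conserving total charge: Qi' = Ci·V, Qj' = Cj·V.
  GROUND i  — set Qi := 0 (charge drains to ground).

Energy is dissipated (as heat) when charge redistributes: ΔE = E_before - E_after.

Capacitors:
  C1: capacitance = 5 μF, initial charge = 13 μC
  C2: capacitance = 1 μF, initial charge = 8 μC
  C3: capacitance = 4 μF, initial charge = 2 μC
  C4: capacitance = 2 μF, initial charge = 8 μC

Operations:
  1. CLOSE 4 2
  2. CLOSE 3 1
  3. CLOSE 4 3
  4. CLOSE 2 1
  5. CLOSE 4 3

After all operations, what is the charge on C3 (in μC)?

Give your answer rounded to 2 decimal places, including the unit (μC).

Answer: 11.56 μC

Derivation:
Initial: C1(5μF, Q=13μC, V=2.60V), C2(1μF, Q=8μC, V=8.00V), C3(4μF, Q=2μC, V=0.50V), C4(2μF, Q=8μC, V=4.00V)
Op 1: CLOSE 4-2: Q_total=16.00, C_total=3.00, V=5.33; Q4=10.67, Q2=5.33; dissipated=5.333
Op 2: CLOSE 3-1: Q_total=15.00, C_total=9.00, V=1.67; Q3=6.67, Q1=8.33; dissipated=4.900
Op 3: CLOSE 4-3: Q_total=17.33, C_total=6.00, V=2.89; Q4=5.78, Q3=11.56; dissipated=8.963
Op 4: CLOSE 2-1: Q_total=13.67, C_total=6.00, V=2.28; Q2=2.28, Q1=11.39; dissipated=5.602
Op 5: CLOSE 4-3: Q_total=17.33, C_total=6.00, V=2.89; Q4=5.78, Q3=11.56; dissipated=0.000
Final charges: Q1=11.39, Q2=2.28, Q3=11.56, Q4=5.78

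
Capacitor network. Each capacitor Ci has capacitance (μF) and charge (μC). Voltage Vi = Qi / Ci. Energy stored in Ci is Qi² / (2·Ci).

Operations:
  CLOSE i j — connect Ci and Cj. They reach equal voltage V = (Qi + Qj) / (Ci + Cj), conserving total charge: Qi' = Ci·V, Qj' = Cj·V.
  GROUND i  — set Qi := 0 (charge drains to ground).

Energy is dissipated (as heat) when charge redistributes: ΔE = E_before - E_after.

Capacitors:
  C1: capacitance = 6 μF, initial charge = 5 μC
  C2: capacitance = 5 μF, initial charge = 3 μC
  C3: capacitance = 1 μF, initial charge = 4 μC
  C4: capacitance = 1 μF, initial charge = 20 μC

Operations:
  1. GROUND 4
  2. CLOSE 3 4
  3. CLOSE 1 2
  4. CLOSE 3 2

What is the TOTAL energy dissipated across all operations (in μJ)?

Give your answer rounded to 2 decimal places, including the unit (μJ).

Initial: C1(6μF, Q=5μC, V=0.83V), C2(5μF, Q=3μC, V=0.60V), C3(1μF, Q=4μC, V=4.00V), C4(1μF, Q=20μC, V=20.00V)
Op 1: GROUND 4: Q4=0; energy lost=200.000
Op 2: CLOSE 3-4: Q_total=4.00, C_total=2.00, V=2.00; Q3=2.00, Q4=2.00; dissipated=4.000
Op 3: CLOSE 1-2: Q_total=8.00, C_total=11.00, V=0.73; Q1=4.36, Q2=3.64; dissipated=0.074
Op 4: CLOSE 3-2: Q_total=5.64, C_total=6.00, V=0.94; Q3=0.94, Q2=4.70; dissipated=0.675
Total dissipated: 204.749 μJ

Answer: 204.75 μJ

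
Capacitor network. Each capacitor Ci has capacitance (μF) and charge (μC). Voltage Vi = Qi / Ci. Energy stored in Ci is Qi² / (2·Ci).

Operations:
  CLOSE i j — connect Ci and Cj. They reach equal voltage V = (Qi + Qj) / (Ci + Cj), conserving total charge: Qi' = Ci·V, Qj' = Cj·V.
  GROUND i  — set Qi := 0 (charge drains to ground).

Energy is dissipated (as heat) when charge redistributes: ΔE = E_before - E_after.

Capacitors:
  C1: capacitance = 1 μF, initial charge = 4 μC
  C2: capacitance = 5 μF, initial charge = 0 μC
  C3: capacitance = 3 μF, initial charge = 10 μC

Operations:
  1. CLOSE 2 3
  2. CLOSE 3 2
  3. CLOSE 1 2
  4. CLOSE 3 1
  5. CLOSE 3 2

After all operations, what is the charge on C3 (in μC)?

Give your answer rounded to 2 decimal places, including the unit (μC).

Initial: C1(1μF, Q=4μC, V=4.00V), C2(5μF, Q=0μC, V=0.00V), C3(3μF, Q=10μC, V=3.33V)
Op 1: CLOSE 2-3: Q_total=10.00, C_total=8.00, V=1.25; Q2=6.25, Q3=3.75; dissipated=10.417
Op 2: CLOSE 3-2: Q_total=10.00, C_total=8.00, V=1.25; Q3=3.75, Q2=6.25; dissipated=0.000
Op 3: CLOSE 1-2: Q_total=10.25, C_total=6.00, V=1.71; Q1=1.71, Q2=8.54; dissipated=3.151
Op 4: CLOSE 3-1: Q_total=5.46, C_total=4.00, V=1.36; Q3=4.09, Q1=1.36; dissipated=0.079
Op 5: CLOSE 3-2: Q_total=12.64, C_total=8.00, V=1.58; Q3=4.74, Q2=7.90; dissipated=0.111
Final charges: Q1=1.36, Q2=7.90, Q3=4.74

Answer: 4.74 μC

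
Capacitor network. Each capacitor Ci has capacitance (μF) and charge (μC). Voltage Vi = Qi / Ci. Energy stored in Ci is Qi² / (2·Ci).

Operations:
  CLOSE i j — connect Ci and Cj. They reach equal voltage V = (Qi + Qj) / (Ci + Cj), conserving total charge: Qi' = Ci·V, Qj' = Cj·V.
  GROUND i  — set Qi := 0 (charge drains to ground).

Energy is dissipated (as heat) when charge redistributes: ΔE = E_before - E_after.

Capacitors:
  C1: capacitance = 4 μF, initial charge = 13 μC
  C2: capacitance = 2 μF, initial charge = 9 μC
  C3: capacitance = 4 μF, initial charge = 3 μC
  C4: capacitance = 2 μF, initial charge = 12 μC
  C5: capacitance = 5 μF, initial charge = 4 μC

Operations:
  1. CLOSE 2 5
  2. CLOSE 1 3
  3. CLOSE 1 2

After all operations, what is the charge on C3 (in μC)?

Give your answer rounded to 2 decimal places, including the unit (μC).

Initial: C1(4μF, Q=13μC, V=3.25V), C2(2μF, Q=9μC, V=4.50V), C3(4μF, Q=3μC, V=0.75V), C4(2μF, Q=12μC, V=6.00V), C5(5μF, Q=4μC, V=0.80V)
Op 1: CLOSE 2-5: Q_total=13.00, C_total=7.00, V=1.86; Q2=3.71, Q5=9.29; dissipated=9.779
Op 2: CLOSE 1-3: Q_total=16.00, C_total=8.00, V=2.00; Q1=8.00, Q3=8.00; dissipated=6.250
Op 3: CLOSE 1-2: Q_total=11.71, C_total=6.00, V=1.95; Q1=7.81, Q2=3.90; dissipated=0.014
Final charges: Q1=7.81, Q2=3.90, Q3=8.00, Q4=12.00, Q5=9.29

Answer: 8.00 μC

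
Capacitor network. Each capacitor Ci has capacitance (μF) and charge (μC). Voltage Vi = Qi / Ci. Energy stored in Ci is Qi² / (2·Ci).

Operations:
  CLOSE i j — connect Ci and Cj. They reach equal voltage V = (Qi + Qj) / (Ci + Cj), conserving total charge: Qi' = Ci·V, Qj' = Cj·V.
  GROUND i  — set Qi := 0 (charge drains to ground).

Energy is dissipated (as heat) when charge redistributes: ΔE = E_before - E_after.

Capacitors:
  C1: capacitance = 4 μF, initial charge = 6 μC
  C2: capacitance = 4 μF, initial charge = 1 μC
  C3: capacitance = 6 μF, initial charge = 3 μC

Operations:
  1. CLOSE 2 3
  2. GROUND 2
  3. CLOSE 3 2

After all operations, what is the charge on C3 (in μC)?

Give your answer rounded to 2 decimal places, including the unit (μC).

Initial: C1(4μF, Q=6μC, V=1.50V), C2(4μF, Q=1μC, V=0.25V), C3(6μF, Q=3μC, V=0.50V)
Op 1: CLOSE 2-3: Q_total=4.00, C_total=10.00, V=0.40; Q2=1.60, Q3=2.40; dissipated=0.075
Op 2: GROUND 2: Q2=0; energy lost=0.320
Op 3: CLOSE 3-2: Q_total=2.40, C_total=10.00, V=0.24; Q3=1.44, Q2=0.96; dissipated=0.192
Final charges: Q1=6.00, Q2=0.96, Q3=1.44

Answer: 1.44 μC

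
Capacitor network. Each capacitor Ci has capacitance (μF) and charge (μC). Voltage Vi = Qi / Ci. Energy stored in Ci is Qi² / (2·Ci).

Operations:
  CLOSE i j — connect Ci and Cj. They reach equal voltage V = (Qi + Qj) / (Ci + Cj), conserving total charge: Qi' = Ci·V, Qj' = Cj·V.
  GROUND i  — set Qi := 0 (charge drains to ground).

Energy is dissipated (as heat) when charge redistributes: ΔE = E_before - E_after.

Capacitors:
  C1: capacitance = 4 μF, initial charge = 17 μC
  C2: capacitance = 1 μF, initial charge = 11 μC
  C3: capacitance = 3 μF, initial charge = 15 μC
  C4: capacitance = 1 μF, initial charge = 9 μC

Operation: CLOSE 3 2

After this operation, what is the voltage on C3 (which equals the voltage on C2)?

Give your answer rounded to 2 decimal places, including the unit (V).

Answer: 6.50 V

Derivation:
Initial: C1(4μF, Q=17μC, V=4.25V), C2(1μF, Q=11μC, V=11.00V), C3(3μF, Q=15μC, V=5.00V), C4(1μF, Q=9μC, V=9.00V)
Op 1: CLOSE 3-2: Q_total=26.00, C_total=4.00, V=6.50; Q3=19.50, Q2=6.50; dissipated=13.500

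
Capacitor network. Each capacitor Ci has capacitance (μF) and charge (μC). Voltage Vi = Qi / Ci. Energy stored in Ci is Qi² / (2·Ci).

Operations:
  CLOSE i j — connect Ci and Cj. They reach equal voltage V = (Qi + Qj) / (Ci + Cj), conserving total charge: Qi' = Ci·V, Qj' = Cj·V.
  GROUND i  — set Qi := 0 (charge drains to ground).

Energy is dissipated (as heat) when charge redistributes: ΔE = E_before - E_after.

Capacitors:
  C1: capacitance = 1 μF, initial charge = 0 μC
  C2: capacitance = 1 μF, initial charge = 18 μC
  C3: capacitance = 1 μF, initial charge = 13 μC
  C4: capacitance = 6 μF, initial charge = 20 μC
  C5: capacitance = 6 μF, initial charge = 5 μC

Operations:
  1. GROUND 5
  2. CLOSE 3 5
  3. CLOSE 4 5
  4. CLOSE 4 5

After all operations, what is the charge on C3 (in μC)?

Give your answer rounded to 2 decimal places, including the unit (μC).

Answer: 1.86 μC

Derivation:
Initial: C1(1μF, Q=0μC, V=0.00V), C2(1μF, Q=18μC, V=18.00V), C3(1μF, Q=13μC, V=13.00V), C4(6μF, Q=20μC, V=3.33V), C5(6μF, Q=5μC, V=0.83V)
Op 1: GROUND 5: Q5=0; energy lost=2.083
Op 2: CLOSE 3-5: Q_total=13.00, C_total=7.00, V=1.86; Q3=1.86, Q5=11.14; dissipated=72.429
Op 3: CLOSE 4-5: Q_total=31.14, C_total=12.00, V=2.60; Q4=15.57, Q5=15.57; dissipated=3.269
Op 4: CLOSE 4-5: Q_total=31.14, C_total=12.00, V=2.60; Q4=15.57, Q5=15.57; dissipated=0.000
Final charges: Q1=0.00, Q2=18.00, Q3=1.86, Q4=15.57, Q5=15.57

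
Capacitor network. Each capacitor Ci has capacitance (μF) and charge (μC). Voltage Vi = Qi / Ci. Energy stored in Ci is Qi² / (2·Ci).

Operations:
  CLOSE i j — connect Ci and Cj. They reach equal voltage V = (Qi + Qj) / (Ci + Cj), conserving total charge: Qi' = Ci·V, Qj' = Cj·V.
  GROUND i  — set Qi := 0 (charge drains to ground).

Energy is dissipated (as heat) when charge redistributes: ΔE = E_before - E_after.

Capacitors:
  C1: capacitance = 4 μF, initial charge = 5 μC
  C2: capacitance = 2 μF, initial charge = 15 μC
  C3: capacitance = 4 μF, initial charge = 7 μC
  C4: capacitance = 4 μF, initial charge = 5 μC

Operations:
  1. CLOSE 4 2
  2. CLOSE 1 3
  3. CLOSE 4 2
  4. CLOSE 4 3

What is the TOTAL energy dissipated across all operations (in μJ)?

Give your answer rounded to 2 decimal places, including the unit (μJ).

Answer: 29.65 μJ

Derivation:
Initial: C1(4μF, Q=5μC, V=1.25V), C2(2μF, Q=15μC, V=7.50V), C3(4μF, Q=7μC, V=1.75V), C4(4μF, Q=5μC, V=1.25V)
Op 1: CLOSE 4-2: Q_total=20.00, C_total=6.00, V=3.33; Q4=13.33, Q2=6.67; dissipated=26.042
Op 2: CLOSE 1-3: Q_total=12.00, C_total=8.00, V=1.50; Q1=6.00, Q3=6.00; dissipated=0.250
Op 3: CLOSE 4-2: Q_total=20.00, C_total=6.00, V=3.33; Q4=13.33, Q2=6.67; dissipated=0.000
Op 4: CLOSE 4-3: Q_total=19.33, C_total=8.00, V=2.42; Q4=9.67, Q3=9.67; dissipated=3.361
Total dissipated: 29.653 μJ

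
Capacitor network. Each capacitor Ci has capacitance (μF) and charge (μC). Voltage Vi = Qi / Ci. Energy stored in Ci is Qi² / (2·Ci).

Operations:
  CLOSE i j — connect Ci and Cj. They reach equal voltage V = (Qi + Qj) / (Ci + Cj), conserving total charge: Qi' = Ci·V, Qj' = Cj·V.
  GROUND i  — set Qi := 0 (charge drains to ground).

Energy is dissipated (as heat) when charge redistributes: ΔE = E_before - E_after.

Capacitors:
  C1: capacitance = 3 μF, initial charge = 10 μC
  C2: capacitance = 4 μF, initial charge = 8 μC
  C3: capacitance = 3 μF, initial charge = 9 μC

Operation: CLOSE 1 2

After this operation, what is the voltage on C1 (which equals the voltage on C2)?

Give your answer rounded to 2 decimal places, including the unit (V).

Initial: C1(3μF, Q=10μC, V=3.33V), C2(4μF, Q=8μC, V=2.00V), C3(3μF, Q=9μC, V=3.00V)
Op 1: CLOSE 1-2: Q_total=18.00, C_total=7.00, V=2.57; Q1=7.71, Q2=10.29; dissipated=1.524

Answer: 2.57 V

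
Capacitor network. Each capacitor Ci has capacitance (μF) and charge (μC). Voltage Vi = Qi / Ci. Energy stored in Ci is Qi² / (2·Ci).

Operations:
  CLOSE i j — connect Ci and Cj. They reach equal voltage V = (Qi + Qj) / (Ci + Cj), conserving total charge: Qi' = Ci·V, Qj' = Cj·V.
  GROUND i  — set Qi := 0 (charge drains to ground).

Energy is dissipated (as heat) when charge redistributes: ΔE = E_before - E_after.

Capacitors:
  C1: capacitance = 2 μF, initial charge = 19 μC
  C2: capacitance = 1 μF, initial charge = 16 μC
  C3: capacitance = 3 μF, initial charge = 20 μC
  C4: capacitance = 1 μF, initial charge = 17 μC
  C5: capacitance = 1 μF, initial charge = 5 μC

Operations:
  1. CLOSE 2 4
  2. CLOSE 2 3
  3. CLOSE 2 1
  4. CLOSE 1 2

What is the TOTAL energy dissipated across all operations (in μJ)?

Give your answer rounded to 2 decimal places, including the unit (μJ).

Answer: 36.56 μJ

Derivation:
Initial: C1(2μF, Q=19μC, V=9.50V), C2(1μF, Q=16μC, V=16.00V), C3(3μF, Q=20μC, V=6.67V), C4(1μF, Q=17μC, V=17.00V), C5(1μF, Q=5μC, V=5.00V)
Op 1: CLOSE 2-4: Q_total=33.00, C_total=2.00, V=16.50; Q2=16.50, Q4=16.50; dissipated=0.250
Op 2: CLOSE 2-3: Q_total=36.50, C_total=4.00, V=9.12; Q2=9.12, Q3=27.38; dissipated=36.260
Op 3: CLOSE 2-1: Q_total=28.12, C_total=3.00, V=9.38; Q2=9.38, Q1=18.75; dissipated=0.047
Op 4: CLOSE 1-2: Q_total=28.12, C_total=3.00, V=9.38; Q1=18.75, Q2=9.38; dissipated=0.000
Total dissipated: 36.557 μJ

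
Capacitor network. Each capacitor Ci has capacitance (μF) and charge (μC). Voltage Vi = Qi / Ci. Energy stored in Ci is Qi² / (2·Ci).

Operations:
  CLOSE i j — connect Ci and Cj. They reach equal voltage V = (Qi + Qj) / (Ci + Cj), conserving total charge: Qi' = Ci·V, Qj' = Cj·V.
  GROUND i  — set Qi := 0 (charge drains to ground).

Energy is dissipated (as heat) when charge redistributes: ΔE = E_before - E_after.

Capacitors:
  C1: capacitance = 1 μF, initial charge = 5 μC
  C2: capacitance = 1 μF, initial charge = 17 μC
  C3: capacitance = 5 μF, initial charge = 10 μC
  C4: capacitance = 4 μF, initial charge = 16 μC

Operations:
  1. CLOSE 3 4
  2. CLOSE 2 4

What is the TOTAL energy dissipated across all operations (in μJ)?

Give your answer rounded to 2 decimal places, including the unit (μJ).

Initial: C1(1μF, Q=5μC, V=5.00V), C2(1μF, Q=17μC, V=17.00V), C3(5μF, Q=10μC, V=2.00V), C4(4μF, Q=16μC, V=4.00V)
Op 1: CLOSE 3-4: Q_total=26.00, C_total=9.00, V=2.89; Q3=14.44, Q4=11.56; dissipated=4.444
Op 2: CLOSE 2-4: Q_total=28.56, C_total=5.00, V=5.71; Q2=5.71, Q4=22.84; dissipated=79.649
Total dissipated: 84.094 μJ

Answer: 84.09 μJ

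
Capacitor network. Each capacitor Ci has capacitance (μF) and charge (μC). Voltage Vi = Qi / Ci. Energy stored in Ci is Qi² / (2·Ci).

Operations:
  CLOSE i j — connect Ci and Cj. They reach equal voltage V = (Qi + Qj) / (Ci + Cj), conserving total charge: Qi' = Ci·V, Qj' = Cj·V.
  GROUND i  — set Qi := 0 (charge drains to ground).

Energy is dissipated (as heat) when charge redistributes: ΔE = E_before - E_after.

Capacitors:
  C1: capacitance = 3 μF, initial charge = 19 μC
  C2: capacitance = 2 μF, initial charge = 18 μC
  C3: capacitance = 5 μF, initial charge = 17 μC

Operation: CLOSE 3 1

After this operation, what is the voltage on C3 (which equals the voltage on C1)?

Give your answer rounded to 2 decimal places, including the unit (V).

Initial: C1(3μF, Q=19μC, V=6.33V), C2(2μF, Q=18μC, V=9.00V), C3(5μF, Q=17μC, V=3.40V)
Op 1: CLOSE 3-1: Q_total=36.00, C_total=8.00, V=4.50; Q3=22.50, Q1=13.50; dissipated=8.067

Answer: 4.50 V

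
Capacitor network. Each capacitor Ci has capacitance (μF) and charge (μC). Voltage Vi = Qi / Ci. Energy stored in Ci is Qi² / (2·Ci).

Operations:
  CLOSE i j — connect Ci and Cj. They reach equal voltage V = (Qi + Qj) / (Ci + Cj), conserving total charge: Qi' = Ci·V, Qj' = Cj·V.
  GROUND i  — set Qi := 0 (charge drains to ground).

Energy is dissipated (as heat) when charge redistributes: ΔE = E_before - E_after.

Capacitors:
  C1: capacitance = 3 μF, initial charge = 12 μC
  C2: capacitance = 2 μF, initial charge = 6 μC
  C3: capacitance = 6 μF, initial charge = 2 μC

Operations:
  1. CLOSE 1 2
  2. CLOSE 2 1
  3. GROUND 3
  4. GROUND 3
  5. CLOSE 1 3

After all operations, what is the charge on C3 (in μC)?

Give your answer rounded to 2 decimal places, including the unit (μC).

Answer: 7.20 μC

Derivation:
Initial: C1(3μF, Q=12μC, V=4.00V), C2(2μF, Q=6μC, V=3.00V), C3(6μF, Q=2μC, V=0.33V)
Op 1: CLOSE 1-2: Q_total=18.00, C_total=5.00, V=3.60; Q1=10.80, Q2=7.20; dissipated=0.600
Op 2: CLOSE 2-1: Q_total=18.00, C_total=5.00, V=3.60; Q2=7.20, Q1=10.80; dissipated=0.000
Op 3: GROUND 3: Q3=0; energy lost=0.333
Op 4: GROUND 3: Q3=0; energy lost=0.000
Op 5: CLOSE 1-3: Q_total=10.80, C_total=9.00, V=1.20; Q1=3.60, Q3=7.20; dissipated=12.960
Final charges: Q1=3.60, Q2=7.20, Q3=7.20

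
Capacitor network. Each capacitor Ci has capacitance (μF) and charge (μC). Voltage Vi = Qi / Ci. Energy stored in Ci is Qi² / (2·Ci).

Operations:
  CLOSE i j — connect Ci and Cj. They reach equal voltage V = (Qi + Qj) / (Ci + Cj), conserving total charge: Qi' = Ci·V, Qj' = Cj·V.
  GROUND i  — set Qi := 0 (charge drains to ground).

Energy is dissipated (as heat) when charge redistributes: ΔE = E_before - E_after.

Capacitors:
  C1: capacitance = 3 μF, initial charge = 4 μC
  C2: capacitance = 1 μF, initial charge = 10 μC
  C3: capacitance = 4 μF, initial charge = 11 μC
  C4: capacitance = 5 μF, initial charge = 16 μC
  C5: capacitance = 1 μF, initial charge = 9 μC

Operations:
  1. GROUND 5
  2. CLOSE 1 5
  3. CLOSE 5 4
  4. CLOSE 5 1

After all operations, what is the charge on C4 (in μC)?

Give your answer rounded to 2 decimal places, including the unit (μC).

Answer: 14.17 μC

Derivation:
Initial: C1(3μF, Q=4μC, V=1.33V), C2(1μF, Q=10μC, V=10.00V), C3(4μF, Q=11μC, V=2.75V), C4(5μF, Q=16μC, V=3.20V), C5(1μF, Q=9μC, V=9.00V)
Op 1: GROUND 5: Q5=0; energy lost=40.500
Op 2: CLOSE 1-5: Q_total=4.00, C_total=4.00, V=1.00; Q1=3.00, Q5=1.00; dissipated=0.667
Op 3: CLOSE 5-4: Q_total=17.00, C_total=6.00, V=2.83; Q5=2.83, Q4=14.17; dissipated=2.017
Op 4: CLOSE 5-1: Q_total=5.83, C_total=4.00, V=1.46; Q5=1.46, Q1=4.38; dissipated=1.260
Final charges: Q1=4.38, Q2=10.00, Q3=11.00, Q4=14.17, Q5=1.46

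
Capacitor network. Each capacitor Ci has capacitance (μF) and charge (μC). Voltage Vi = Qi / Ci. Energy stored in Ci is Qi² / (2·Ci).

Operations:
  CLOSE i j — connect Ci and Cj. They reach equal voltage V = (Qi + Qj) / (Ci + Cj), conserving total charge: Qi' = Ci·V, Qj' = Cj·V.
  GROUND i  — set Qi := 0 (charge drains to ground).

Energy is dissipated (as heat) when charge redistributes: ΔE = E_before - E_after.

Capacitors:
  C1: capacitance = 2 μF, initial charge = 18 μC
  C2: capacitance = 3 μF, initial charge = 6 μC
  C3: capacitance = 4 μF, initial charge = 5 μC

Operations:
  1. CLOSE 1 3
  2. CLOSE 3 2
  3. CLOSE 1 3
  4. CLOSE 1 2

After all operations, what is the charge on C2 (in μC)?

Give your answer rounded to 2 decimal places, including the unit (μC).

Answer: 9.46 μC

Derivation:
Initial: C1(2μF, Q=18μC, V=9.00V), C2(3μF, Q=6μC, V=2.00V), C3(4μF, Q=5μC, V=1.25V)
Op 1: CLOSE 1-3: Q_total=23.00, C_total=6.00, V=3.83; Q1=7.67, Q3=15.33; dissipated=40.042
Op 2: CLOSE 3-2: Q_total=21.33, C_total=7.00, V=3.05; Q3=12.19, Q2=9.14; dissipated=2.881
Op 3: CLOSE 1-3: Q_total=19.86, C_total=6.00, V=3.31; Q1=6.62, Q3=13.24; dissipated=0.412
Op 4: CLOSE 1-2: Q_total=15.76, C_total=5.00, V=3.15; Q1=6.30, Q2=9.46; dissipated=0.041
Final charges: Q1=6.30, Q2=9.46, Q3=13.24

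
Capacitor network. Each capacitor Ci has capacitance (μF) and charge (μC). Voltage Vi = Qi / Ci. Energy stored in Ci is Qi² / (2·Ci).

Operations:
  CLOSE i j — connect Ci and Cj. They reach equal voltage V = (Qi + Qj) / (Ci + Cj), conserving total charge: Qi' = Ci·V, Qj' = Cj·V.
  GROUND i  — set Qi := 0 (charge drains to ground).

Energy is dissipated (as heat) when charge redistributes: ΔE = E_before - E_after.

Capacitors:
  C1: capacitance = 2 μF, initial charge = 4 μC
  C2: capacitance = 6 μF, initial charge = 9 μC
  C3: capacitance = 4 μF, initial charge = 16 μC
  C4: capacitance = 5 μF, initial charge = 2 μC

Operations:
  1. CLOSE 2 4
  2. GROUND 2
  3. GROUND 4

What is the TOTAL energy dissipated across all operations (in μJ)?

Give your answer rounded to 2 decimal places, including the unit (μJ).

Answer: 7.15 μJ

Derivation:
Initial: C1(2μF, Q=4μC, V=2.00V), C2(6μF, Q=9μC, V=1.50V), C3(4μF, Q=16μC, V=4.00V), C4(5μF, Q=2μC, V=0.40V)
Op 1: CLOSE 2-4: Q_total=11.00, C_total=11.00, V=1.00; Q2=6.00, Q4=5.00; dissipated=1.650
Op 2: GROUND 2: Q2=0; energy lost=3.000
Op 3: GROUND 4: Q4=0; energy lost=2.500
Total dissipated: 7.150 μJ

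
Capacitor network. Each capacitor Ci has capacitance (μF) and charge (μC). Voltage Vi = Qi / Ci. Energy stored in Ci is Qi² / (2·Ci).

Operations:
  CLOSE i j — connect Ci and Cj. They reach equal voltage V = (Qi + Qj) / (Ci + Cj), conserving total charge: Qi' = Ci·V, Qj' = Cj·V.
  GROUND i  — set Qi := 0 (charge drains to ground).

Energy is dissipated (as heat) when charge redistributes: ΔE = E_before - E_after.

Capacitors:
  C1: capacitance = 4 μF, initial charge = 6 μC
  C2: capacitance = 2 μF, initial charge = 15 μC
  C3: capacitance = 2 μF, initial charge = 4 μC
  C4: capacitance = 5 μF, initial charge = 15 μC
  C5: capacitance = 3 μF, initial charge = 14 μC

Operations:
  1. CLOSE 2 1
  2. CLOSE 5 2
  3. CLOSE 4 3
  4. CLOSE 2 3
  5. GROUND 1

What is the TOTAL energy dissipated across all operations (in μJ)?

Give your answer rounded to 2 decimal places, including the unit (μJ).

Answer: 51.13 μJ

Derivation:
Initial: C1(4μF, Q=6μC, V=1.50V), C2(2μF, Q=15μC, V=7.50V), C3(2μF, Q=4μC, V=2.00V), C4(5μF, Q=15μC, V=3.00V), C5(3μF, Q=14μC, V=4.67V)
Op 1: CLOSE 2-1: Q_total=21.00, C_total=6.00, V=3.50; Q2=7.00, Q1=14.00; dissipated=24.000
Op 2: CLOSE 5-2: Q_total=21.00, C_total=5.00, V=4.20; Q5=12.60, Q2=8.40; dissipated=0.817
Op 3: CLOSE 4-3: Q_total=19.00, C_total=7.00, V=2.71; Q4=13.57, Q3=5.43; dissipated=0.714
Op 4: CLOSE 2-3: Q_total=13.83, C_total=4.00, V=3.46; Q2=6.91, Q3=6.91; dissipated=1.104
Op 5: GROUND 1: Q1=0; energy lost=24.500
Total dissipated: 51.135 μJ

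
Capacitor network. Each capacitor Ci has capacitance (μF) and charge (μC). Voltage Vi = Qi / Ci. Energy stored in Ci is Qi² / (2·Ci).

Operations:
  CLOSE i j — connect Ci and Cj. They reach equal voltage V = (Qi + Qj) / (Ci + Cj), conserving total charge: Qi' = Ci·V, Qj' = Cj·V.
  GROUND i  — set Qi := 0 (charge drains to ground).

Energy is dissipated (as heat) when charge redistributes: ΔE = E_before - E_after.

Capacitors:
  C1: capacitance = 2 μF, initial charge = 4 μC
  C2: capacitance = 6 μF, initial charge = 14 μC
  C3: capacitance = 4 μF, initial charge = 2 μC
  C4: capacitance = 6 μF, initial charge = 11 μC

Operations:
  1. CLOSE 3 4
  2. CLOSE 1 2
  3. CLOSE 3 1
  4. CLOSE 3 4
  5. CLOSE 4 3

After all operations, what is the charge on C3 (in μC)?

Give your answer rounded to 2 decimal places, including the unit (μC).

Initial: C1(2μF, Q=4μC, V=2.00V), C2(6μF, Q=14μC, V=2.33V), C3(4μF, Q=2μC, V=0.50V), C4(6μF, Q=11μC, V=1.83V)
Op 1: CLOSE 3-4: Q_total=13.00, C_total=10.00, V=1.30; Q3=5.20, Q4=7.80; dissipated=2.133
Op 2: CLOSE 1-2: Q_total=18.00, C_total=8.00, V=2.25; Q1=4.50, Q2=13.50; dissipated=0.083
Op 3: CLOSE 3-1: Q_total=9.70, C_total=6.00, V=1.62; Q3=6.47, Q1=3.23; dissipated=0.602
Op 4: CLOSE 3-4: Q_total=14.27, C_total=10.00, V=1.43; Q3=5.71, Q4=8.56; dissipated=0.120
Op 5: CLOSE 4-3: Q_total=14.27, C_total=10.00, V=1.43; Q4=8.56, Q3=5.71; dissipated=0.000
Final charges: Q1=3.23, Q2=13.50, Q3=5.71, Q4=8.56

Answer: 5.71 μC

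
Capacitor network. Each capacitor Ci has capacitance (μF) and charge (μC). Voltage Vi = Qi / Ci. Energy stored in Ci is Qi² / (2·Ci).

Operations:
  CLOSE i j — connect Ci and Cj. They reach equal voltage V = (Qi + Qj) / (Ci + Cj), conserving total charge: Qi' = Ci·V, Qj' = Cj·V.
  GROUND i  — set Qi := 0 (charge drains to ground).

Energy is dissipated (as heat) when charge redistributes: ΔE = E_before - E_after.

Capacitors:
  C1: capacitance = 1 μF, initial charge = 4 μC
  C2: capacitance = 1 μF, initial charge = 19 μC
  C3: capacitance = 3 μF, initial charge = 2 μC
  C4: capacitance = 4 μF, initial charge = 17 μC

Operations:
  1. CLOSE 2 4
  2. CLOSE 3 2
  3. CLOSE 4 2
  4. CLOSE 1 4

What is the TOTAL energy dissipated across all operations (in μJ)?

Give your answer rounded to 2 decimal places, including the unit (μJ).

Initial: C1(1μF, Q=4μC, V=4.00V), C2(1μF, Q=19μC, V=19.00V), C3(3μF, Q=2μC, V=0.67V), C4(4μF, Q=17μC, V=4.25V)
Op 1: CLOSE 2-4: Q_total=36.00, C_total=5.00, V=7.20; Q2=7.20, Q4=28.80; dissipated=87.025
Op 2: CLOSE 3-2: Q_total=9.20, C_total=4.00, V=2.30; Q3=6.90, Q2=2.30; dissipated=16.007
Op 3: CLOSE 4-2: Q_total=31.10, C_total=5.00, V=6.22; Q4=24.88, Q2=6.22; dissipated=9.604
Op 4: CLOSE 1-4: Q_total=28.88, C_total=5.00, V=5.78; Q1=5.78, Q4=23.10; dissipated=1.971
Total dissipated: 114.607 μJ

Answer: 114.61 μJ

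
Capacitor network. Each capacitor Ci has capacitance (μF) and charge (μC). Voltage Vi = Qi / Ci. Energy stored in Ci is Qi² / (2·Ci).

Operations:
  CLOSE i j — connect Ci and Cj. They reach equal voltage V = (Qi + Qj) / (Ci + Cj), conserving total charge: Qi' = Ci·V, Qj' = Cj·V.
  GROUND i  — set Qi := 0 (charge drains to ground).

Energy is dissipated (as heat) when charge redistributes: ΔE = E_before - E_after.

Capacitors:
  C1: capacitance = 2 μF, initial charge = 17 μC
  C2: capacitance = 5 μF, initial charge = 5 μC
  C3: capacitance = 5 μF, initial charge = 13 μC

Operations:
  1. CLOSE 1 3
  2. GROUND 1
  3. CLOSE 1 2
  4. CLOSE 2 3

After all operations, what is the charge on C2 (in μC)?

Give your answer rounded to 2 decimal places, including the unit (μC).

Initial: C1(2μF, Q=17μC, V=8.50V), C2(5μF, Q=5μC, V=1.00V), C3(5μF, Q=13μC, V=2.60V)
Op 1: CLOSE 1-3: Q_total=30.00, C_total=7.00, V=4.29; Q1=8.57, Q3=21.43; dissipated=24.864
Op 2: GROUND 1: Q1=0; energy lost=18.367
Op 3: CLOSE 1-2: Q_total=5.00, C_total=7.00, V=0.71; Q1=1.43, Q2=3.57; dissipated=0.714
Op 4: CLOSE 2-3: Q_total=25.00, C_total=10.00, V=2.50; Q2=12.50, Q3=12.50; dissipated=15.944
Final charges: Q1=1.43, Q2=12.50, Q3=12.50

Answer: 12.50 μC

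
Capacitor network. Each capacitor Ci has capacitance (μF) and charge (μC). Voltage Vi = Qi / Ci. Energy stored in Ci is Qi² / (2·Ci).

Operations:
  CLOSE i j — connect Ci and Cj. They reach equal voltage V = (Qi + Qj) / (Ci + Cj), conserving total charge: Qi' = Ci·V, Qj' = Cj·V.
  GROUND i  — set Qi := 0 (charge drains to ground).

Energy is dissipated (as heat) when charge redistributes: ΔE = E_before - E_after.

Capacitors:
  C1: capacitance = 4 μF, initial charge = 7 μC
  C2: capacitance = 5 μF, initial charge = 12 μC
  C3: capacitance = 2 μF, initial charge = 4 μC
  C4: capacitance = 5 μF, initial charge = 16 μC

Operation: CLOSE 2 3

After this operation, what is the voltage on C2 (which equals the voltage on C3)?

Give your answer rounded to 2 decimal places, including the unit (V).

Initial: C1(4μF, Q=7μC, V=1.75V), C2(5μF, Q=12μC, V=2.40V), C3(2μF, Q=4μC, V=2.00V), C4(5μF, Q=16μC, V=3.20V)
Op 1: CLOSE 2-3: Q_total=16.00, C_total=7.00, V=2.29; Q2=11.43, Q3=4.57; dissipated=0.114

Answer: 2.29 V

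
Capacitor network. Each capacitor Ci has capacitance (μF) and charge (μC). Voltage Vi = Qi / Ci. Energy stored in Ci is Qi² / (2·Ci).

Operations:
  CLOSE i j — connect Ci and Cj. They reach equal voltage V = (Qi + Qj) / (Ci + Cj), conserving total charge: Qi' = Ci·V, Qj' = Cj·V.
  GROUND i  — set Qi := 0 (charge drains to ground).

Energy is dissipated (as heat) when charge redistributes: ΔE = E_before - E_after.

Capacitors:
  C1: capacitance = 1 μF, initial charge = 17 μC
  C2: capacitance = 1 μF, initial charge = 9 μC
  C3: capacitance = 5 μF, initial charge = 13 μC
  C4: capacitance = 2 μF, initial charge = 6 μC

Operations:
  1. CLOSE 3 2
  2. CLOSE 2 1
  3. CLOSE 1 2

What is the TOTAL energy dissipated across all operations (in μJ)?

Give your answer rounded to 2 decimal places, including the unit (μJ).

Answer: 61.51 μJ

Derivation:
Initial: C1(1μF, Q=17μC, V=17.00V), C2(1μF, Q=9μC, V=9.00V), C3(5μF, Q=13μC, V=2.60V), C4(2μF, Q=6μC, V=3.00V)
Op 1: CLOSE 3-2: Q_total=22.00, C_total=6.00, V=3.67; Q3=18.33, Q2=3.67; dissipated=17.067
Op 2: CLOSE 2-1: Q_total=20.67, C_total=2.00, V=10.33; Q2=10.33, Q1=10.33; dissipated=44.444
Op 3: CLOSE 1-2: Q_total=20.67, C_total=2.00, V=10.33; Q1=10.33, Q2=10.33; dissipated=0.000
Total dissipated: 61.511 μJ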